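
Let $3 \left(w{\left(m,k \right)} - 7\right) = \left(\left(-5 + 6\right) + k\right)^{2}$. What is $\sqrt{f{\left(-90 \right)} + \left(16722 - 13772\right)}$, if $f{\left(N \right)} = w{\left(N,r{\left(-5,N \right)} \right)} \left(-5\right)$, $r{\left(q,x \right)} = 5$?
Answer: $\sqrt{2855} \approx 53.432$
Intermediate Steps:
$w{\left(m,k \right)} = 7 + \frac{\left(1 + k\right)^{2}}{3}$ ($w{\left(m,k \right)} = 7 + \frac{\left(\left(-5 + 6\right) + k\right)^{2}}{3} = 7 + \frac{\left(1 + k\right)^{2}}{3}$)
$f{\left(N \right)} = -95$ ($f{\left(N \right)} = \left(7 + \frac{\left(1 + 5\right)^{2}}{3}\right) \left(-5\right) = \left(7 + \frac{6^{2}}{3}\right) \left(-5\right) = \left(7 + \frac{1}{3} \cdot 36\right) \left(-5\right) = \left(7 + 12\right) \left(-5\right) = 19 \left(-5\right) = -95$)
$\sqrt{f{\left(-90 \right)} + \left(16722 - 13772\right)} = \sqrt{-95 + \left(16722 - 13772\right)} = \sqrt{-95 + 2950} = \sqrt{2855}$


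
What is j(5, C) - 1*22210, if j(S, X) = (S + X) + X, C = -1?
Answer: -22207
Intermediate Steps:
j(S, X) = S + 2*X
j(5, C) - 1*22210 = (5 + 2*(-1)) - 1*22210 = (5 - 2) - 22210 = 3 - 22210 = -22207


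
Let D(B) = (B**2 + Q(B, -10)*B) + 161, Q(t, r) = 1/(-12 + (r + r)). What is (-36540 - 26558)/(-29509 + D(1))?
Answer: 2019136/939105 ≈ 2.1501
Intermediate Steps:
Q(t, r) = 1/(-12 + 2*r)
D(B) = 161 + B**2 - B/32 (D(B) = (B**2 + (1/(2*(-6 - 10)))*B) + 161 = (B**2 + ((1/2)/(-16))*B) + 161 = (B**2 + ((1/2)*(-1/16))*B) + 161 = (B**2 - B/32) + 161 = 161 + B**2 - B/32)
(-36540 - 26558)/(-29509 + D(1)) = (-36540 - 26558)/(-29509 + (161 + 1**2 - 1/32*1)) = -63098/(-29509 + (161 + 1 - 1/32)) = -63098/(-29509 + 5183/32) = -63098/(-939105/32) = -63098*(-32/939105) = 2019136/939105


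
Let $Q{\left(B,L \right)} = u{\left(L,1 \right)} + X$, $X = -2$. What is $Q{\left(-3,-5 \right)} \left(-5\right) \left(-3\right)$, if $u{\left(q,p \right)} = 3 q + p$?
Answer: $-240$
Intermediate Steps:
$u{\left(q,p \right)} = p + 3 q$
$Q{\left(B,L \right)} = -1 + 3 L$ ($Q{\left(B,L \right)} = \left(1 + 3 L\right) - 2 = -1 + 3 L$)
$Q{\left(-3,-5 \right)} \left(-5\right) \left(-3\right) = \left(-1 + 3 \left(-5\right)\right) \left(-5\right) \left(-3\right) = \left(-1 - 15\right) \left(-5\right) \left(-3\right) = \left(-16\right) \left(-5\right) \left(-3\right) = 80 \left(-3\right) = -240$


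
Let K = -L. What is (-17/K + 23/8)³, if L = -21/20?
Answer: -11194326053/4741632 ≈ -2360.9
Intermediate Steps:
L = -21/20 (L = -21*1/20 = -21/20 ≈ -1.0500)
K = 21/20 (K = -1*(-21/20) = 21/20 ≈ 1.0500)
(-17/K + 23/8)³ = (-17/21/20 + 23/8)³ = (-17*20/21 + 23*(⅛))³ = (-340/21 + 23/8)³ = (-2237/168)³ = -11194326053/4741632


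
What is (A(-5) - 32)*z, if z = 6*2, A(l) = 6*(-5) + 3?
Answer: -708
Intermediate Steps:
A(l) = -27 (A(l) = -30 + 3 = -27)
z = 12
(A(-5) - 32)*z = (-27 - 32)*12 = -59*12 = -708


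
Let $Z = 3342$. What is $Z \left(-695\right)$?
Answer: $-2322690$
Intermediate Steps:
$Z \left(-695\right) = 3342 \left(-695\right) = -2322690$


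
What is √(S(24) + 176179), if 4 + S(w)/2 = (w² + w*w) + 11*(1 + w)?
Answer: 5*√7161 ≈ 423.11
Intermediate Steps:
S(w) = 14 + 4*w² + 22*w (S(w) = -8 + 2*((w² + w*w) + 11*(1 + w)) = -8 + 2*((w² + w²) + (11 + 11*w)) = -8 + 2*(2*w² + (11 + 11*w)) = -8 + 2*(11 + 2*w² + 11*w) = -8 + (22 + 4*w² + 22*w) = 14 + 4*w² + 22*w)
√(S(24) + 176179) = √((14 + 4*24² + 22*24) + 176179) = √((14 + 4*576 + 528) + 176179) = √((14 + 2304 + 528) + 176179) = √(2846 + 176179) = √179025 = 5*√7161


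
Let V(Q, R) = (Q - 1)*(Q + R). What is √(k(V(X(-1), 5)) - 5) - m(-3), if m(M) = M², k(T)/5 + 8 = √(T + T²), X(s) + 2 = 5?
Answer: -9 + √(-45 + 20*√17) ≈ -2.8794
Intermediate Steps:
X(s) = 3 (X(s) = -2 + 5 = 3)
V(Q, R) = (-1 + Q)*(Q + R)
k(T) = -40 + 5*√(T + T²)
√(k(V(X(-1), 5)) - 5) - m(-3) = √((-40 + 5*√((3² - 1*3 - 1*5 + 3*5)*(1 + (3² - 1*3 - 1*5 + 3*5)))) - 5) - 1*(-3)² = √((-40 + 5*√((9 - 3 - 5 + 15)*(1 + (9 - 3 - 5 + 15)))) - 5) - 1*9 = √((-40 + 5*√(16*(1 + 16))) - 5) - 9 = √((-40 + 5*√(16*17)) - 5) - 9 = √((-40 + 5*√272) - 5) - 9 = √((-40 + 5*(4*√17)) - 5) - 9 = √((-40 + 20*√17) - 5) - 9 = √(-45 + 20*√17) - 9 = -9 + √(-45 + 20*√17)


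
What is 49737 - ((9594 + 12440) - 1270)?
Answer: 28973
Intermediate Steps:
49737 - ((9594 + 12440) - 1270) = 49737 - (22034 - 1270) = 49737 - 1*20764 = 49737 - 20764 = 28973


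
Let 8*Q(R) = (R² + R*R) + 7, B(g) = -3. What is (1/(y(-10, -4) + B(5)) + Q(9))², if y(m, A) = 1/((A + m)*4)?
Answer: 790340769/1827904 ≈ 432.38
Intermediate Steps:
y(m, A) = 1/(4*(A + m)) (y(m, A) = (¼)/(A + m) = 1/(4*(A + m)))
Q(R) = 7/8 + R²/4 (Q(R) = ((R² + R*R) + 7)/8 = ((R² + R²) + 7)/8 = (2*R² + 7)/8 = (7 + 2*R²)/8 = 7/8 + R²/4)
(1/(y(-10, -4) + B(5)) + Q(9))² = (1/(1/(4*(-4 - 10)) - 3) + (7/8 + (¼)*9²))² = (1/((¼)/(-14) - 3) + (7/8 + (¼)*81))² = (1/((¼)*(-1/14) - 3) + (7/8 + 81/4))² = (1/(-1/56 - 3) + 169/8)² = (1/(-169/56) + 169/8)² = (-56/169 + 169/8)² = (28113/1352)² = 790340769/1827904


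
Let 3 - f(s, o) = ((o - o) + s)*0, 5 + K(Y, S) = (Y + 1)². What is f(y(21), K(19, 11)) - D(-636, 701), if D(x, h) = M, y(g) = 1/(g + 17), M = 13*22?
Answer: -283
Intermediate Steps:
M = 286
K(Y, S) = -5 + (1 + Y)² (K(Y, S) = -5 + (Y + 1)² = -5 + (1 + Y)²)
y(g) = 1/(17 + g)
f(s, o) = 3 (f(s, o) = 3 - ((o - o) + s)*0 = 3 - (0 + s)*0 = 3 - s*0 = 3 - 1*0 = 3 + 0 = 3)
D(x, h) = 286
f(y(21), K(19, 11)) - D(-636, 701) = 3 - 1*286 = 3 - 286 = -283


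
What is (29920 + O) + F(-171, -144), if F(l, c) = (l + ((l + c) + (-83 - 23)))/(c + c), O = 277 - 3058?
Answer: 488539/18 ≈ 27141.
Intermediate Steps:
O = -2781
F(l, c) = (-106 + c + 2*l)/(2*c) (F(l, c) = (l + ((c + l) - 106))/((2*c)) = (l + (-106 + c + l))*(1/(2*c)) = (-106 + c + 2*l)*(1/(2*c)) = (-106 + c + 2*l)/(2*c))
(29920 + O) + F(-171, -144) = (29920 - 2781) + (-53 - 171 + (1/2)*(-144))/(-144) = 27139 - (-53 - 171 - 72)/144 = 27139 - 1/144*(-296) = 27139 + 37/18 = 488539/18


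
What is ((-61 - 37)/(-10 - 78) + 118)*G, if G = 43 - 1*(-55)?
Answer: 256809/22 ≈ 11673.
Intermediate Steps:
G = 98 (G = 43 + 55 = 98)
((-61 - 37)/(-10 - 78) + 118)*G = ((-61 - 37)/(-10 - 78) + 118)*98 = (-98/(-88) + 118)*98 = (-98*(-1/88) + 118)*98 = (49/44 + 118)*98 = (5241/44)*98 = 256809/22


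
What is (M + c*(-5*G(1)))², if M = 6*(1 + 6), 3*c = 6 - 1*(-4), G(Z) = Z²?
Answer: 5776/9 ≈ 641.78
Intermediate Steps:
c = 10/3 (c = (6 - 1*(-4))/3 = (6 + 4)/3 = (⅓)*10 = 10/3 ≈ 3.3333)
M = 42 (M = 6*7 = 42)
(M + c*(-5*G(1)))² = (42 + 10*(-5*1²)/3)² = (42 + 10*(-5*1)/3)² = (42 + (10/3)*(-5))² = (42 - 50/3)² = (76/3)² = 5776/9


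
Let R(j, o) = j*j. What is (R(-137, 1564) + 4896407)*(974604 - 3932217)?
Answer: -14537188434888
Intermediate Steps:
R(j, o) = j²
(R(-137, 1564) + 4896407)*(974604 - 3932217) = ((-137)² + 4896407)*(974604 - 3932217) = (18769 + 4896407)*(-2957613) = 4915176*(-2957613) = -14537188434888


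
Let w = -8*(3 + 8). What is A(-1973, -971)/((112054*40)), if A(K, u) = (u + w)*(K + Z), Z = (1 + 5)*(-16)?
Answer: 2191071/4482160 ≈ 0.48884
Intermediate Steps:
Z = -96 (Z = 6*(-16) = -96)
w = -88 (w = -8*11 = -88)
A(K, u) = (-96 + K)*(-88 + u) (A(K, u) = (u - 88)*(K - 96) = (-88 + u)*(-96 + K) = (-96 + K)*(-88 + u))
A(-1973, -971)/((112054*40)) = (8448 - 96*(-971) - 88*(-1973) - 1973*(-971))/((112054*40)) = (8448 + 93216 + 173624 + 1915783)/4482160 = 2191071*(1/4482160) = 2191071/4482160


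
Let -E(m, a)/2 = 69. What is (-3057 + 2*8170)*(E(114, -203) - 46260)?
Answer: -616304634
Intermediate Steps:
E(m, a) = -138 (E(m, a) = -2*69 = -138)
(-3057 + 2*8170)*(E(114, -203) - 46260) = (-3057 + 2*8170)*(-138 - 46260) = (-3057 + 16340)*(-46398) = 13283*(-46398) = -616304634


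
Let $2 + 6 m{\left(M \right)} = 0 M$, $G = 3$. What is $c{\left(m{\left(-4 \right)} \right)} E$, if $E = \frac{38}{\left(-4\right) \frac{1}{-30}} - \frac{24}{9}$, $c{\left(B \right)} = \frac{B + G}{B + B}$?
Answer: $- \frac{3388}{3} \approx -1129.3$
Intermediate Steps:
$m{\left(M \right)} = - \frac{1}{3}$ ($m{\left(M \right)} = - \frac{1}{3} + \frac{0 M}{6} = - \frac{1}{3} + \frac{1}{6} \cdot 0 = - \frac{1}{3} + 0 = - \frac{1}{3}$)
$c{\left(B \right)} = \frac{3 + B}{2 B}$ ($c{\left(B \right)} = \frac{B + 3}{B + B} = \frac{3 + B}{2 B}$)
$E = \frac{847}{3}$ ($E = \frac{38}{\left(-4\right) \left(- \frac{1}{30}\right)} - \frac{8}{3} = \frac{38}{\frac{2}{15}} - \frac{8}{3} = 38 \cdot \frac{15}{2} - \frac{8}{3} = 285 - \frac{8}{3} = \frac{847}{3} \approx 282.33$)
$c{\left(m{\left(-4 \right)} \right)} E = \frac{3 - \frac{1}{3}}{2 \left(- \frac{1}{3}\right)} \frac{847}{3} = \frac{1}{2} \left(-3\right) \frac{8}{3} \cdot \frac{847}{3} = \left(-4\right) \frac{847}{3} = - \frac{3388}{3}$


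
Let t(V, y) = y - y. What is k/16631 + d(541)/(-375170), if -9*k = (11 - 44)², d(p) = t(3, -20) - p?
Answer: -36398199/6239452270 ≈ -0.0058336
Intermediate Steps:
t(V, y) = 0
d(p) = -p (d(p) = 0 - p = -p)
k = -121 (k = -(11 - 44)²/9 = -⅑*(-33)² = -⅑*1089 = -121)
k/16631 + d(541)/(-375170) = -121/16631 - 1*541/(-375170) = -121*1/16631 - 541*(-1/375170) = -121/16631 + 541/375170 = -36398199/6239452270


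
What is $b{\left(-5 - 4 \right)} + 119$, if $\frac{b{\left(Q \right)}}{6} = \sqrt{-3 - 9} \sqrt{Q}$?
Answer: $119 - 36 \sqrt{3} \approx 56.646$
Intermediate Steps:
$b{\left(Q \right)} = 12 i \sqrt{3} \sqrt{Q}$ ($b{\left(Q \right)} = 6 \sqrt{-3 - 9} \sqrt{Q} = 6 \sqrt{-12} \sqrt{Q} = 6 \cdot 2 i \sqrt{3} \sqrt{Q} = 12 i \sqrt{3} \sqrt{Q}$)
$b{\left(-5 - 4 \right)} + 119 = 12 i \sqrt{3} \sqrt{-5 - 4} + 119 = 12 i \sqrt{3} \sqrt{-9} + 119 = 12 i \sqrt{3} \cdot 3 i + 119 = - 36 \sqrt{3} + 119 = 119 - 36 \sqrt{3}$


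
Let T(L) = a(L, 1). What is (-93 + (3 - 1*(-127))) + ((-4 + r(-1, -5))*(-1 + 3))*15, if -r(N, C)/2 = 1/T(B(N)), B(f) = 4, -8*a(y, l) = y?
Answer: 37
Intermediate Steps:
a(y, l) = -y/8
T(L) = -L/8
r(N, C) = 4 (r(N, C) = -2/((-⅛*4)) = -2/(-½) = -2*(-2) = 4)
(-93 + (3 - 1*(-127))) + ((-4 + r(-1, -5))*(-1 + 3))*15 = (-93 + (3 - 1*(-127))) + ((-4 + 4)*(-1 + 3))*15 = (-93 + (3 + 127)) + (0*2)*15 = (-93 + 130) + 0*15 = 37 + 0 = 37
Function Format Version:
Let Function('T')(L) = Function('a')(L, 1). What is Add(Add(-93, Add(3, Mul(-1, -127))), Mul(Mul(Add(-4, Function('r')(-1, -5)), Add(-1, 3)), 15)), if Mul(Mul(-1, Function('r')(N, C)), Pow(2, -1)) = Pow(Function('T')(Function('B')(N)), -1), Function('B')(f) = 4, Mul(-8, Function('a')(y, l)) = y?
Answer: 37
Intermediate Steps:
Function('a')(y, l) = Mul(Rational(-1, 8), y)
Function('T')(L) = Mul(Rational(-1, 8), L)
Function('r')(N, C) = 4 (Function('r')(N, C) = Mul(-2, Pow(Mul(Rational(-1, 8), 4), -1)) = Mul(-2, Pow(Rational(-1, 2), -1)) = Mul(-2, -2) = 4)
Add(Add(-93, Add(3, Mul(-1, -127))), Mul(Mul(Add(-4, Function('r')(-1, -5)), Add(-1, 3)), 15)) = Add(Add(-93, Add(3, Mul(-1, -127))), Mul(Mul(Add(-4, 4), Add(-1, 3)), 15)) = Add(Add(-93, Add(3, 127)), Mul(Mul(0, 2), 15)) = Add(Add(-93, 130), Mul(0, 15)) = Add(37, 0) = 37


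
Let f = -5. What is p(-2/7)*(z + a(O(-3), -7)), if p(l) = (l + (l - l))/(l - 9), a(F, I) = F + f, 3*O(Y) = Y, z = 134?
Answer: 256/65 ≈ 3.9385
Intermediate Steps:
O(Y) = Y/3
a(F, I) = -5 + F (a(F, I) = F - 5 = -5 + F)
p(l) = l/(-9 + l) (p(l) = (l + 0)/(-9 + l) = l/(-9 + l))
p(-2/7)*(z + a(O(-3), -7)) = ((-2/7)/(-9 - 2/7))*(134 + (-5 + (⅓)*(-3))) = ((-2*⅐)/(-9 - 2*⅐))*(134 + (-5 - 1)) = (-2/(7*(-9 - 2/7)))*(134 - 6) = -2/(7*(-65/7))*128 = -2/7*(-7/65)*128 = (2/65)*128 = 256/65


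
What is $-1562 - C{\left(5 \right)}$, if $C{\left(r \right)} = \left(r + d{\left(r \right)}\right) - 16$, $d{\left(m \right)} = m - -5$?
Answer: $-1561$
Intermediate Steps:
$d{\left(m \right)} = 5 + m$ ($d{\left(m \right)} = m + 5 = 5 + m$)
$C{\left(r \right)} = -11 + 2 r$ ($C{\left(r \right)} = \left(r + \left(5 + r\right)\right) - 16 = \left(5 + 2 r\right) - 16 = -11 + 2 r$)
$-1562 - C{\left(5 \right)} = -1562 - \left(-11 + 2 \cdot 5\right) = -1562 - \left(-11 + 10\right) = -1562 - -1 = -1562 + 1 = -1561$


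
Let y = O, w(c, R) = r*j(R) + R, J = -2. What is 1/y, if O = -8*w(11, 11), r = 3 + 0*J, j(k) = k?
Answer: -1/352 ≈ -0.0028409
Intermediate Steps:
r = 3 (r = 3 + 0*(-2) = 3 + 0 = 3)
w(c, R) = 4*R (w(c, R) = 3*R + R = 4*R)
O = -352 (O = -32*11 = -8*44 = -352)
y = -352
1/y = 1/(-352) = -1/352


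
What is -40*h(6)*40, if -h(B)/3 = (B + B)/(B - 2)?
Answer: 14400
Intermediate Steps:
h(B) = -6*B/(-2 + B) (h(B) = -3*(B + B)/(B - 2) = -3*2*B/(-2 + B) = -6*B/(-2 + B))
-40*h(6)*40 = -(-240)*6/(-2 + 6)*40 = -(-240)*6/4*40 = -40*(-9)*40 = 360*40 = 14400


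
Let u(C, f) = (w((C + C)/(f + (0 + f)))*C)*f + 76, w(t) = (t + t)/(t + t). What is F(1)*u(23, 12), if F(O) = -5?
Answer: -1760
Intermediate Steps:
w(t) = 1 (w(t) = (2*t)/((2*t)) = (2*t)*(1/(2*t)) = 1)
u(C, f) = 76 + C*f (u(C, f) = (1*C)*f + 76 = C*f + 76 = 76 + C*f)
F(1)*u(23, 12) = -5*(76 + 23*12) = -5*(76 + 276) = -5*352 = -1760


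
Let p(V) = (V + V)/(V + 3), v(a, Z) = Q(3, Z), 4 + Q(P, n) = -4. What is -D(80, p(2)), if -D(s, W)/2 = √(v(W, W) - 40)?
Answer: 8*I*√3 ≈ 13.856*I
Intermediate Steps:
Q(P, n) = -8 (Q(P, n) = -4 - 4 = -8)
v(a, Z) = -8
p(V) = 2*V/(3 + V) (p(V) = (2*V)/(3 + V) = 2*V/(3 + V))
D(s, W) = -8*I*√3 (D(s, W) = -2*√(-8 - 40) = -8*I*√3)
-D(80, p(2)) = -(-8)*I*√3 = 8*I*√3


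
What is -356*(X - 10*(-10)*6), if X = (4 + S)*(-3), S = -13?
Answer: -223212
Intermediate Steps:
X = 27 (X = (4 - 13)*(-3) = -9*(-3) = 27)
-356*(X - 10*(-10)*6) = -356*(27 - 10*(-10)*6) = -356*(27 + 100*6) = -356*(27 + 600) = -356*627 = -223212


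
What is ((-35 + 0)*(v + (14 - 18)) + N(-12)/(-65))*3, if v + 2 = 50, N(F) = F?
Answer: -300264/65 ≈ -4619.4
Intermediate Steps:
v = 48 (v = -2 + 50 = 48)
((-35 + 0)*(v + (14 - 18)) + N(-12)/(-65))*3 = ((-35 + 0)*(48 + (14 - 18)) - 12/(-65))*3 = (-35*(48 - 4) - 12*(-1/65))*3 = (-35*44 + 12/65)*3 = (-1540 + 12/65)*3 = -100088/65*3 = -300264/65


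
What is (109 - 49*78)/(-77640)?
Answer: 3713/77640 ≈ 0.047823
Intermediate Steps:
(109 - 49*78)/(-77640) = (109 - 3822)*(-1/77640) = -3713*(-1/77640) = 3713/77640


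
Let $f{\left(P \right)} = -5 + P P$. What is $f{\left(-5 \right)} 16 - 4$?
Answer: $316$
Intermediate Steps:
$f{\left(P \right)} = -5 + P^{2}$
$f{\left(-5 \right)} 16 - 4 = \left(-5 + \left(-5\right)^{2}\right) 16 - 4 = \left(-5 + 25\right) 16 - 4 = 20 \cdot 16 - 4 = 320 - 4 = 316$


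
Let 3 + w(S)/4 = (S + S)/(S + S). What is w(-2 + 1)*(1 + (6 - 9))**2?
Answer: -32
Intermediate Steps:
w(S) = -8 (w(S) = -12 + 4*((S + S)/(S + S)) = -12 + 4*((2*S)/((2*S))) = -12 + 4*((2*S)*(1/(2*S))) = -12 + 4*1 = -12 + 4 = -8)
w(-2 + 1)*(1 + (6 - 9))**2 = -8*(1 + (6 - 9))**2 = -8*(1 - 3)**2 = -8*(-2)**2 = -8*4 = -32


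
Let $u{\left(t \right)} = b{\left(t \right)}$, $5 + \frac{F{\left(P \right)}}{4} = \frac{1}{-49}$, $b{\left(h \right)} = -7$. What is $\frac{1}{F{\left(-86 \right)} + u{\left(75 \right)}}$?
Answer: $- \frac{49}{1327} \approx -0.036925$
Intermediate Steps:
$F{\left(P \right)} = - \frac{984}{49}$ ($F{\left(P \right)} = -20 + \frac{4}{-49} = -20 + 4 \left(- \frac{1}{49}\right) = -20 - \frac{4}{49} = - \frac{984}{49}$)
$u{\left(t \right)} = -7$
$\frac{1}{F{\left(-86 \right)} + u{\left(75 \right)}} = \frac{1}{- \frac{984}{49} - 7} = \frac{1}{- \frac{1327}{49}} = - \frac{49}{1327}$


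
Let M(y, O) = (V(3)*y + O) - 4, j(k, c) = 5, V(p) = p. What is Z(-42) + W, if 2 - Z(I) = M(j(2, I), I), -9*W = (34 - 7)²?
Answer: -48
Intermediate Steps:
M(y, O) = -4 + O + 3*y (M(y, O) = (3*y + O) - 4 = (O + 3*y) - 4 = -4 + O + 3*y)
W = -81 (W = -(34 - 7)²/9 = -⅑*27² = -⅑*729 = -81)
Z(I) = -9 - I (Z(I) = 2 - (-4 + I + 3*5) = 2 - (-4 + I + 15) = 2 - (11 + I) = 2 + (-11 - I) = -9 - I)
Z(-42) + W = (-9 - 1*(-42)) - 81 = (-9 + 42) - 81 = 33 - 81 = -48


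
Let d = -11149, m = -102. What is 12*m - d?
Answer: 9925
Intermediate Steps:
12*m - d = 12*(-102) - 1*(-11149) = -1224 + 11149 = 9925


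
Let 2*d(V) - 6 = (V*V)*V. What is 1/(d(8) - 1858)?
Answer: -1/1599 ≈ -0.00062539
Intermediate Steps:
d(V) = 3 + V³/2 (d(V) = 3 + ((V*V)*V)/2 = 3 + (V²*V)/2 = 3 + V³/2)
1/(d(8) - 1858) = 1/((3 + (½)*8³) - 1858) = 1/((3 + (½)*512) - 1858) = 1/((3 + 256) - 1858) = 1/(259 - 1858) = 1/(-1599) = -1/1599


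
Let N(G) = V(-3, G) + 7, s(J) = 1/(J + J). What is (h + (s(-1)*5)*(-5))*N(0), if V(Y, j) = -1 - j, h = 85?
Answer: 585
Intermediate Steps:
s(J) = 1/(2*J)
N(G) = 6 - G (N(G) = (-1 - G) + 7 = 6 - G)
(h + (s(-1)*5)*(-5))*N(0) = (85 + (((½)/(-1))*5)*(-5))*(6 - 1*0) = (85 + (((½)*(-1))*5)*(-5))*(6 + 0) = (85 - ½*5*(-5))*6 = (85 - 5/2*(-5))*6 = (85 + 25/2)*6 = (195/2)*6 = 585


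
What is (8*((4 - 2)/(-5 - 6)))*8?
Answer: -128/11 ≈ -11.636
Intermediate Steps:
(8*((4 - 2)/(-5 - 6)))*8 = (8*(2/(-11)))*8 = (8*(2*(-1/11)))*8 = (8*(-2/11))*8 = -16/11*8 = -128/11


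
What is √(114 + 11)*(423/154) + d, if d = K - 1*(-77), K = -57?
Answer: 20 + 2115*√5/154 ≈ 50.710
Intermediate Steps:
d = 20 (d = -57 - 1*(-77) = -57 + 77 = 20)
√(114 + 11)*(423/154) + d = √(114 + 11)*(423/154) + 20 = √125*(423*(1/154)) + 20 = (5*√5)*(423/154) + 20 = 2115*√5/154 + 20 = 20 + 2115*√5/154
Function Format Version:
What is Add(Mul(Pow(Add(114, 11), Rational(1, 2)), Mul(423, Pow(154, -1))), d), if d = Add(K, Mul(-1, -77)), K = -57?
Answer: Add(20, Mul(Rational(2115, 154), Pow(5, Rational(1, 2)))) ≈ 50.710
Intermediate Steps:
d = 20 (d = Add(-57, Mul(-1, -77)) = Add(-57, 77) = 20)
Add(Mul(Pow(Add(114, 11), Rational(1, 2)), Mul(423, Pow(154, -1))), d) = Add(Mul(Pow(Add(114, 11), Rational(1, 2)), Mul(423, Pow(154, -1))), 20) = Add(Mul(Pow(125, Rational(1, 2)), Mul(423, Rational(1, 154))), 20) = Add(Mul(Mul(5, Pow(5, Rational(1, 2))), Rational(423, 154)), 20) = Add(Mul(Rational(2115, 154), Pow(5, Rational(1, 2))), 20) = Add(20, Mul(Rational(2115, 154), Pow(5, Rational(1, 2))))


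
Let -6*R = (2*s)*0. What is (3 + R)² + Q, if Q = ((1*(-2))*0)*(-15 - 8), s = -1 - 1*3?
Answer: 9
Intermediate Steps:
s = -4 (s = -1 - 3 = -4)
R = 0 (R = -2*(-4)*0/6 = -(-4)*0/3 = -⅙*0 = 0)
Q = 0 (Q = -2*0*(-23) = 0*(-23) = 0)
(3 + R)² + Q = (3 + 0)² + 0 = 3² + 0 = 9 + 0 = 9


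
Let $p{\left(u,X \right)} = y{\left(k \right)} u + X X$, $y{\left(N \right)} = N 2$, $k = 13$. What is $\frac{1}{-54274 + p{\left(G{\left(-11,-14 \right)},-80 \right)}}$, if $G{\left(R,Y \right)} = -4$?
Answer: $- \frac{1}{47978} \approx -2.0843 \cdot 10^{-5}$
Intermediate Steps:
$y{\left(N \right)} = 2 N$
$p{\left(u,X \right)} = X^{2} + 26 u$ ($p{\left(u,X \right)} = 2 \cdot 13 u + X X = 26 u + X^{2} = X^{2} + 26 u$)
$\frac{1}{-54274 + p{\left(G{\left(-11,-14 \right)},-80 \right)}} = \frac{1}{-54274 + \left(\left(-80\right)^{2} + 26 \left(-4\right)\right)} = \frac{1}{-54274 + \left(6400 - 104\right)} = \frac{1}{-54274 + 6296} = \frac{1}{-47978} = - \frac{1}{47978}$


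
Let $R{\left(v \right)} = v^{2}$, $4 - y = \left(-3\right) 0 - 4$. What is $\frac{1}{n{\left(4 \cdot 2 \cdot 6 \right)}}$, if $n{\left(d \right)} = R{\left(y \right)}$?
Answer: $\frac{1}{64} \approx 0.015625$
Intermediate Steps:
$y = 8$ ($y = 4 - \left(\left(-3\right) 0 - 4\right) = 4 - \left(0 - 4\right) = 4 - -4 = 4 + 4 = 8$)
$n{\left(d \right)} = 64$ ($n{\left(d \right)} = 8^{2} = 64$)
$\frac{1}{n{\left(4 \cdot 2 \cdot 6 \right)}} = \frac{1}{64}$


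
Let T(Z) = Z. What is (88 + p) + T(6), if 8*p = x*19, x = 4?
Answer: 207/2 ≈ 103.50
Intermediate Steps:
p = 19/2 (p = (4*19)/8 = (1/8)*76 = 19/2 ≈ 9.5000)
(88 + p) + T(6) = (88 + 19/2) + 6 = 195/2 + 6 = 207/2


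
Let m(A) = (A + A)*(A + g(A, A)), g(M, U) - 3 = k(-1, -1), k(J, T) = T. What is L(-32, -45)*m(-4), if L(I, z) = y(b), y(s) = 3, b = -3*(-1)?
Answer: 48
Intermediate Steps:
b = 3
g(M, U) = 2 (g(M, U) = 3 - 1 = 2)
m(A) = 2*A*(2 + A) (m(A) = (A + A)*(A + 2) = (2*A)*(2 + A) = 2*A*(2 + A))
L(I, z) = 3
L(-32, -45)*m(-4) = 3*(2*(-4)*(2 - 4)) = 3*(2*(-4)*(-2)) = 3*16 = 48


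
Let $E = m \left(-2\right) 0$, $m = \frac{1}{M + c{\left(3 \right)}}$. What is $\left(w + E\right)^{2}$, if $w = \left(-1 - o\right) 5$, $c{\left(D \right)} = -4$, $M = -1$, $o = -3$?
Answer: $100$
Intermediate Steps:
$m = - \frac{1}{5}$ ($m = \frac{1}{-1 - 4} = \frac{1}{-5} = - \frac{1}{5} \approx -0.2$)
$w = 10$ ($w = \left(-1 - -3\right) 5 = \left(-1 + 3\right) 5 = 2 \cdot 5 = 10$)
$E = 0$ ($E = \left(- \frac{1}{5}\right) \left(-2\right) 0 = \frac{2}{5} \cdot 0 = 0$)
$\left(w + E\right)^{2} = \left(10 + 0\right)^{2} = 10^{2} = 100$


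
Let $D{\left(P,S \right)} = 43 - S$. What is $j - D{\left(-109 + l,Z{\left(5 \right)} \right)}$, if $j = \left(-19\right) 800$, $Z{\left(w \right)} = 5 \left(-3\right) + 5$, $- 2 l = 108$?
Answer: $-15253$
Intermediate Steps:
$l = -54$ ($l = \left(- \frac{1}{2}\right) 108 = -54$)
$Z{\left(w \right)} = -10$ ($Z{\left(w \right)} = -15 + 5 = -10$)
$j = -15200$
$j - D{\left(-109 + l,Z{\left(5 \right)} \right)} = -15200 - \left(43 - -10\right) = -15200 - \left(43 + 10\right) = -15200 - 53 = -15253$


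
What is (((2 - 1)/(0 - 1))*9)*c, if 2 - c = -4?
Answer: -54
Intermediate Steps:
c = 6 (c = 2 - 1*(-4) = 2 + 4 = 6)
(((2 - 1)/(0 - 1))*9)*c = (((2 - 1)/(0 - 1))*9)*6 = ((1/(-1))*9)*6 = ((1*(-1))*9)*6 = -1*9*6 = -9*6 = -54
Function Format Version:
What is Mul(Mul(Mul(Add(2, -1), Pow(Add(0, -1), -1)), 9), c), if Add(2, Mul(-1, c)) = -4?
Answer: -54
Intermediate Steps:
c = 6 (c = Add(2, Mul(-1, -4)) = Add(2, 4) = 6)
Mul(Mul(Mul(Add(2, -1), Pow(Add(0, -1), -1)), 9), c) = Mul(Mul(Mul(Add(2, -1), Pow(Add(0, -1), -1)), 9), 6) = Mul(Mul(Mul(1, Pow(-1, -1)), 9), 6) = Mul(Mul(Mul(1, -1), 9), 6) = Mul(Mul(-1, 9), 6) = Mul(-9, 6) = -54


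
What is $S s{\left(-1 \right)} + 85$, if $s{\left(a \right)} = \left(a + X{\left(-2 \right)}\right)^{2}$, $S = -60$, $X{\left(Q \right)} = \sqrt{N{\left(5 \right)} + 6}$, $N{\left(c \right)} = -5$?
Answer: $85$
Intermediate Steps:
$X{\left(Q \right)} = 1$ ($X{\left(Q \right)} = \sqrt{-5 + 6} = \sqrt{1} = 1$)
$s{\left(a \right)} = \left(1 + a\right)^{2}$ ($s{\left(a \right)} = \left(a + 1\right)^{2} = \left(1 + a\right)^{2}$)
$S s{\left(-1 \right)} + 85 = - 60 \left(1 - 1\right)^{2} + 85 = - 60 \cdot 0^{2} + 85 = \left(-60\right) 0 + 85 = 0 + 85 = 85$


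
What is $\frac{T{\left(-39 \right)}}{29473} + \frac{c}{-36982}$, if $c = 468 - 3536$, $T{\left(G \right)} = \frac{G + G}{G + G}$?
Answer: $\frac{45230073}{544985243} \approx 0.082993$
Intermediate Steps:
$T{\left(G \right)} = 1$ ($T{\left(G \right)} = \frac{2 G}{2 G} = 2 G \frac{1}{2 G} = 1$)
$c = -3068$
$\frac{T{\left(-39 \right)}}{29473} + \frac{c}{-36982} = 1 \cdot \frac{1}{29473} - \frac{3068}{-36982} = 1 \cdot \frac{1}{29473} - - \frac{1534}{18491} = \frac{1}{29473} + \frac{1534}{18491} = \frac{45230073}{544985243}$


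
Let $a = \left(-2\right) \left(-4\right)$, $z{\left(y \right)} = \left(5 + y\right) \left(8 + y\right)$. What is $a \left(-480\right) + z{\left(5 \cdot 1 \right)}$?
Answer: $-3710$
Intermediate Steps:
$a = 8$
$a \left(-480\right) + z{\left(5 \cdot 1 \right)} = 8 \left(-480\right) + \left(40 + \left(5 \cdot 1\right)^{2} + 13 \cdot 5 \cdot 1\right) = -3840 + \left(40 + 5^{2} + 13 \cdot 5\right) = -3840 + \left(40 + 25 + 65\right) = -3840 + 130 = -3710$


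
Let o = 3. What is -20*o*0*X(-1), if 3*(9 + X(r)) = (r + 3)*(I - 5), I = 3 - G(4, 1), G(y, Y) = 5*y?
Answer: 0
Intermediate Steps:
I = -17 (I = 3 - 5*4 = 3 - 1*20 = 3 - 20 = -17)
X(r) = -31 - 22*r/3 (X(r) = -9 + ((r + 3)*(-17 - 5))/3 = -9 + ((3 + r)*(-22))/3 = -9 + (-66 - 22*r)/3 = -9 + (-22 - 22*r/3) = -31 - 22*r/3)
-20*o*0*X(-1) = -20*3*0*(-31 - 22/3*(-1)) = -0*(-31 + 22/3) = -0*(-71)/3 = -20*0 = 0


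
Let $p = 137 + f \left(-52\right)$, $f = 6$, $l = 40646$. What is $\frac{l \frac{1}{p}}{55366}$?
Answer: $- \frac{20323}{4844525} \approx -0.004195$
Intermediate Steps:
$p = -175$ ($p = 137 + 6 \left(-52\right) = 137 - 312 = -175$)
$\frac{l \frac{1}{p}}{55366} = \frac{40646 \frac{1}{-175}}{55366} = 40646 \left(- \frac{1}{175}\right) \frac{1}{55366} = \left(- \frac{40646}{175}\right) \frac{1}{55366} = - \frac{20323}{4844525}$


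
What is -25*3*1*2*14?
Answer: -2100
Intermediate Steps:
-25*3*1*2*14 = -75*2*14 = -25*6*14 = -150*14 = -2100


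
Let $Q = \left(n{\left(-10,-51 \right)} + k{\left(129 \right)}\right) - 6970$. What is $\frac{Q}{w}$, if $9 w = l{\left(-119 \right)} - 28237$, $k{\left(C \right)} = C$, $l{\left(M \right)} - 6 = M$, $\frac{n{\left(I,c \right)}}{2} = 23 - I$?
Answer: $\frac{271}{126} \approx 2.1508$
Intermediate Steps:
$n{\left(I,c \right)} = 46 - 2 I$ ($n{\left(I,c \right)} = 2 \left(23 - I\right) = 46 - 2 I$)
$l{\left(M \right)} = 6 + M$
$w = -3150$ ($w = \frac{\left(6 - 119\right) - 28237}{9} = \frac{-113 - 28237}{9} = \frac{1}{9} \left(-28350\right) = -3150$)
$Q = -6775$ ($Q = \left(\left(46 - -20\right) + 129\right) - 6970 = \left(\left(46 + 20\right) + 129\right) - 6970 = \left(66 + 129\right) - 6970 = 195 - 6970 = -6775$)
$\frac{Q}{w} = - \frac{6775}{-3150} = \left(-6775\right) \left(- \frac{1}{3150}\right) = \frac{271}{126}$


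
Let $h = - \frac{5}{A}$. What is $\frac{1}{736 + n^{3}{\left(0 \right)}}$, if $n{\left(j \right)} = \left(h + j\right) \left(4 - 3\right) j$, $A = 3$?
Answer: $\frac{1}{736} \approx 0.0013587$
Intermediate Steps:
$h = - \frac{5}{3} \approx -1.6667$
$n{\left(j \right)} = j \left(- \frac{5}{3} + j\right)$ ($n{\left(j \right)} = \left(- \frac{5}{3} + j\right) \left(4 - 3\right) j = \left(- \frac{5}{3} + j\right) 1 j = \left(- \frac{5}{3} + j\right) j = j \left(- \frac{5}{3} + j\right)$)
$\frac{1}{736 + n^{3}{\left(0 \right)}} = \frac{1}{736 + \left(\frac{1}{3} \cdot 0 \left(-5 + 3 \cdot 0\right)\right)^{3}} = \frac{1}{736 + \left(\frac{1}{3} \cdot 0 \left(-5 + 0\right)\right)^{3}} = \frac{1}{736 + \left(\frac{1}{3} \cdot 0 \left(-5\right)\right)^{3}} = \frac{1}{736 + 0^{3}} = \frac{1}{736 + 0} = \frac{1}{736}$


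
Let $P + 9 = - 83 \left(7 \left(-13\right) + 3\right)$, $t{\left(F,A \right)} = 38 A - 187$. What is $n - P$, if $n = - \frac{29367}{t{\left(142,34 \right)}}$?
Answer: $- \frac{622334}{85} \approx -7321.6$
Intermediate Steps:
$t{\left(F,A \right)} = -187 + 38 A$
$P = 7295$ ($P = -9 - 83 \left(7 \left(-13\right) + 3\right) = -9 - 83 \left(-91 + 3\right) = -9 - -7304 = -9 + 7304 = 7295$)
$n = - \frac{2259}{85}$ ($n = - \frac{29367}{-187 + 38 \cdot 34} = - \frac{29367}{-187 + 1292} = - \frac{29367}{1105} = \left(-29367\right) \frac{1}{1105} = - \frac{2259}{85} \approx -26.576$)
$n - P = - \frac{2259}{85} - 7295 = - \frac{622334}{85}$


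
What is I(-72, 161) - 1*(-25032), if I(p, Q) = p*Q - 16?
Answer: 13424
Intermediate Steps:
I(p, Q) = -16 + Q*p (I(p, Q) = Q*p - 16 = -16 + Q*p)
I(-72, 161) - 1*(-25032) = (-16 + 161*(-72)) - 1*(-25032) = (-16 - 11592) + 25032 = -11608 + 25032 = 13424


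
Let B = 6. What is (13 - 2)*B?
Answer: 66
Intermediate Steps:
(13 - 2)*B = (13 - 2)*6 = 11*6 = 66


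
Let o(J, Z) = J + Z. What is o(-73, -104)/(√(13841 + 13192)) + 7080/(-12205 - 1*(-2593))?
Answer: -590/801 - 59*√27033/9011 ≈ -1.8131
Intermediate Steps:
o(-73, -104)/(√(13841 + 13192)) + 7080/(-12205 - 1*(-2593)) = (-73 - 104)/(√(13841 + 13192)) + 7080/(-12205 - 1*(-2593)) = -177*√27033/27033 + 7080/(-12205 + 2593) = -59*√27033/9011 + 7080/(-9612) = -59*√27033/9011 + 7080*(-1/9612) = -59*√27033/9011 - 590/801 = -590/801 - 59*√27033/9011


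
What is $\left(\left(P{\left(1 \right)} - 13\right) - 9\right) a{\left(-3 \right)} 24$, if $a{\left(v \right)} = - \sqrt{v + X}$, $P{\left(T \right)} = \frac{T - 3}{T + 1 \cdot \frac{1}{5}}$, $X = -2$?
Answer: $568 i \sqrt{5} \approx 1270.1 i$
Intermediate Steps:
$P{\left(T \right)} = \frac{-3 + T}{\frac{1}{5} + T}$ ($P{\left(T \right)} = \frac{-3 + T}{T + 1 \cdot \frac{1}{5}} = \frac{-3 + T}{T + \frac{1}{5}} = \frac{-3 + T}{\frac{1}{5} + T}$)
$a{\left(v \right)} = - \sqrt{-2 + v}$ ($a{\left(v \right)} = - \sqrt{v - 2} = - \sqrt{-2 + v}$)
$\left(\left(P{\left(1 \right)} - 13\right) - 9\right) a{\left(-3 \right)} 24 = \left(\left(\frac{5 \left(-3 + 1\right)}{1 + 5 \cdot 1} - 13\right) - 9\right) \left(- \sqrt{-2 - 3}\right) 24 = \left(\left(5 \frac{1}{1 + 5} \left(-2\right) - 13\right) - 9\right) \left(- \sqrt{-5}\right) 24 = \left(\left(5 \cdot \frac{1}{6} \left(-2\right) - 13\right) - 9\right) \left(- i \sqrt{5}\right) 24 = \left(\left(- \frac{5}{3} - 13\right) - 9\right) \left(- i \sqrt{5}\right) 24 = \left(- \frac{44}{3} - 9\right) \left(- i \sqrt{5}\right) 24 = - \frac{71 \left(- i \sqrt{5}\right)}{3} \cdot 24 = \frac{71 i \sqrt{5}}{3} \cdot 24 = 568 i \sqrt{5}$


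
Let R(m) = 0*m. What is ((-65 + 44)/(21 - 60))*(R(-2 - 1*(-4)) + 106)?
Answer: 742/13 ≈ 57.077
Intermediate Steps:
R(m) = 0
((-65 + 44)/(21 - 60))*(R(-2 - 1*(-4)) + 106) = ((-65 + 44)/(21 - 60))*(0 + 106) = -21/(-39)*106 = -21*(-1/39)*106 = (7/13)*106 = 742/13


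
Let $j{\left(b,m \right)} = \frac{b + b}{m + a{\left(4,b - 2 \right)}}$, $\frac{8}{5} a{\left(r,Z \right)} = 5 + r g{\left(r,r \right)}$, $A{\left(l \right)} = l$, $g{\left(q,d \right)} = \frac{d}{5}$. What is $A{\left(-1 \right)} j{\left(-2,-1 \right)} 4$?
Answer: $\frac{128}{33} \approx 3.8788$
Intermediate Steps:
$g{\left(q,d \right)} = \frac{d}{5}$ ($g{\left(q,d \right)} = d \frac{1}{5} = \frac{d}{5}$)
$a{\left(r,Z \right)} = \frac{25}{8} + \frac{r^{2}}{8}$ ($a{\left(r,Z \right)} = \frac{5 \left(5 + r \frac{r}{5}\right)}{8} = \frac{5 \left(5 + \frac{r^{2}}{5}\right)}{8} = \frac{25}{8} + \frac{r^{2}}{8}$)
$j{\left(b,m \right)} = \frac{2 b}{\frac{41}{8} + m}$ ($j{\left(b,m \right)} = \frac{b + b}{m + \left(\frac{25}{8} + \frac{4^{2}}{8}\right)} = \frac{2 b}{m + \left(\frac{25}{8} + \frac{1}{8} \cdot 16\right)} = \frac{2 b}{m + \left(\frac{25}{8} + 2\right)} = \frac{2 b}{m + \frac{41}{8}} = \frac{2 b}{\frac{41}{8} + m}$)
$A{\left(-1 \right)} j{\left(-2,-1 \right)} 4 = - \frac{16 \left(-2\right)}{41 + 8 \left(-1\right)} 4 = - \frac{16 \left(-2\right)}{41 - 8} \cdot 4 = - \frac{16 \left(-2\right)}{33} \cdot 4 = \left(-1\right) \left(- \frac{32}{33}\right) 4 = \frac{32}{33} \cdot 4 = \frac{128}{33}$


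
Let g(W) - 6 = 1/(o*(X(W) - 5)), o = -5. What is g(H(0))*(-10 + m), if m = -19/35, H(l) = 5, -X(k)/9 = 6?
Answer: -93357/1475 ≈ -63.293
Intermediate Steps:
X(k) = -54 (X(k) = -9*6 = -54)
g(W) = 1771/295 (g(W) = 6 + 1/(-5*(-54 - 5)) = 6 + 1/(-5*(-59)) = 6 + 1/295 = 1771/295)
m = -19/35 (m = -19*1/35 = -19/35 ≈ -0.54286)
g(H(0))*(-10 + m) = 1771*(-10 - 19/35)/295 = (1771/295)*(-369/35) = -93357/1475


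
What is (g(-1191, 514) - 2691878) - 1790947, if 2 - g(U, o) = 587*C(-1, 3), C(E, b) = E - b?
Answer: -4480475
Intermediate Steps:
g(U, o) = 2350 (g(U, o) = 2 - 587*(-1 - 1*3) = 2 - 587*(-1 - 3) = 2 - 587*(-4) = 2 - 1*(-2348) = 2 + 2348 = 2350)
(g(-1191, 514) - 2691878) - 1790947 = (2350 - 2691878) - 1790947 = -2689528 - 1790947 = -4480475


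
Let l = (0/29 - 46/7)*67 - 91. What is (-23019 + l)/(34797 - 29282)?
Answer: -164852/38605 ≈ -4.2702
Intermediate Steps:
l = -3719/7 (l = (0*(1/29) - 46*⅐)*67 - 91 = (0 - 46/7)*67 - 91 = -46/7*67 - 91 = -3082/7 - 91 = -3719/7 ≈ -531.29)
(-23019 + l)/(34797 - 29282) = (-23019 - 3719/7)/(34797 - 29282) = -164852/7/5515 = -164852/7*1/5515 = -164852/38605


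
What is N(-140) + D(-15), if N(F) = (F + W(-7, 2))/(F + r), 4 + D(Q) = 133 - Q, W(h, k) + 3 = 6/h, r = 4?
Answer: 138095/952 ≈ 145.06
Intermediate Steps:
W(h, k) = -3 + 6/h
D(Q) = 129 - Q (D(Q) = -4 + (133 - Q) = 129 - Q)
N(F) = (-27/7 + F)/(4 + F) (N(F) = (F + (-3 + 6/(-7)))/(F + 4) = (F + (-3 + 6*(-⅐)))/(4 + F) = (F + (-3 - 6/7))/(4 + F) = (F - 27/7)/(4 + F) = (-27/7 + F)/(4 + F))
N(-140) + D(-15) = (-27/7 - 140)/(4 - 140) + (129 - 1*(-15)) = -1007/7/(-136) + (129 + 15) = -1/136*(-1007/7) + 144 = 1007/952 + 144 = 138095/952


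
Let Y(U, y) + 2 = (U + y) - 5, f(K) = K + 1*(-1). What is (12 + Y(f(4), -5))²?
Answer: 9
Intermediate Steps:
f(K) = -1 + K (f(K) = K - 1 = -1 + K)
Y(U, y) = -7 + U + y (Y(U, y) = -2 + ((U + y) - 5) = -2 + (-5 + U + y) = -7 + U + y)
(12 + Y(f(4), -5))² = (12 + (-7 + (-1 + 4) - 5))² = (12 + (-7 + 3 - 5))² = (12 - 9)² = 3² = 9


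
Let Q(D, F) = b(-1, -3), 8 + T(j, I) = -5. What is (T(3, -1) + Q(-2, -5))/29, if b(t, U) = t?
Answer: -14/29 ≈ -0.48276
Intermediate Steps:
T(j, I) = -13 (T(j, I) = -8 - 5 = -13)
Q(D, F) = -1
(T(3, -1) + Q(-2, -5))/29 = (-13 - 1)/29 = -14*1/29 = -14/29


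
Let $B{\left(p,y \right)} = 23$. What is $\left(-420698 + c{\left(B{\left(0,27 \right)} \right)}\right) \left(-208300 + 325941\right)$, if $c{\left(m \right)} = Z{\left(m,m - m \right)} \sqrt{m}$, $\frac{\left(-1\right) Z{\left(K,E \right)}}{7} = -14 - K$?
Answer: $-49491333418 + 30469019 \sqrt{23} \approx -4.9345 \cdot 10^{10}$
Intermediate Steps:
$Z{\left(K,E \right)} = 98 + 7 K$ ($Z{\left(K,E \right)} = - 7 \left(-14 - K\right) = 98 + 7 K$)
$c{\left(m \right)} = \sqrt{m} \left(98 + 7 m\right)$ ($c{\left(m \right)} = \left(98 + 7 m\right) \sqrt{m} = \sqrt{m} \left(98 + 7 m\right)$)
$\left(-420698 + c{\left(B{\left(0,27 \right)} \right)}\right) \left(-208300 + 325941\right) = \left(-420698 + 7 \sqrt{23} \left(14 + 23\right)\right) \left(-208300 + 325941\right) = \left(-420698 + 7 \sqrt{23} \cdot 37\right) 117641 = \left(-420698 + 259 \sqrt{23}\right) 117641 = -49491333418 + 30469019 \sqrt{23}$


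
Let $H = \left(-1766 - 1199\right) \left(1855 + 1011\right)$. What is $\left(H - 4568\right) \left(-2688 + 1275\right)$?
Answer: $12013690554$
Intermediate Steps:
$H = -8497690$ ($H = \left(-2965\right) 2866 = -8497690$)
$\left(H - 4568\right) \left(-2688 + 1275\right) = \left(-8497690 - 4568\right) \left(-2688 + 1275\right) = \left(-8502258\right) \left(-1413\right) = 12013690554$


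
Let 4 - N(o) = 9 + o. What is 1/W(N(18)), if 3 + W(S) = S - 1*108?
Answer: -1/134 ≈ -0.0074627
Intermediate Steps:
N(o) = -5 - o (N(o) = 4 - (9 + o) = 4 + (-9 - o) = -5 - o)
W(S) = -111 + S (W(S) = -3 + (S - 1*108) = -3 + (S - 108) = -3 + (-108 + S) = -111 + S)
1/W(N(18)) = 1/(-111 + (-5 - 1*18)) = 1/(-111 + (-5 - 18)) = 1/(-111 - 23) = 1/(-134) = -1/134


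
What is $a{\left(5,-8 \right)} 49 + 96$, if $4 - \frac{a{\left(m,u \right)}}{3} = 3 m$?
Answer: $-1521$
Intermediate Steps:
$a{\left(m,u \right)} = 12 - 9 m$ ($a{\left(m,u \right)} = 12 - 3 \cdot 3 m = 12 - 9 m$)
$a{\left(5,-8 \right)} 49 + 96 = \left(12 - 45\right) 49 + 96 = \left(-33\right) 49 + 96 = -1617 + 96 = -1521$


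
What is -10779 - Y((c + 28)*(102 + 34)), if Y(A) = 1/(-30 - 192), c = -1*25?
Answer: -2392937/222 ≈ -10779.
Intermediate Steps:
c = -25
Y(A) = -1/222 (Y(A) = 1/(-222) = -1/222)
-10779 - Y((c + 28)*(102 + 34)) = -10779 - 1*(-1/222) = -10779 + 1/222 = -2392937/222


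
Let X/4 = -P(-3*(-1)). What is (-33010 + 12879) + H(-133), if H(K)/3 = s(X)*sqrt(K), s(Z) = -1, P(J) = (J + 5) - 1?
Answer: -20131 - 3*I*sqrt(133) ≈ -20131.0 - 34.598*I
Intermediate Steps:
P(J) = 4 + J (P(J) = (5 + J) - 1 = 4 + J)
X = -28 (X = 4*(-(4 - 3*(-1))) = 4*(-(4 + 3)) = 4*(-1*7) = 4*(-7) = -28)
H(K) = -3*sqrt(K) (H(K) = 3*(-sqrt(K)) = -3*sqrt(K))
(-33010 + 12879) + H(-133) = (-33010 + 12879) - 3*I*sqrt(133) = -20131 - 3*I*sqrt(133)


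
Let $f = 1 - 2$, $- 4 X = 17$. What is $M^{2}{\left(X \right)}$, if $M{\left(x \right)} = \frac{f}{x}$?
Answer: $\frac{16}{289} \approx 0.055363$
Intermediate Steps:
$X = - \frac{17}{4}$ ($X = \left(- \frac{1}{4}\right) 17 = - \frac{17}{4} \approx -4.25$)
$f = -1$ ($f = 1 - 2 = -1$)
$M{\left(x \right)} = - \frac{1}{x}$
$M^{2}{\left(X \right)} = \left(- \frac{1}{- \frac{17}{4}}\right)^{2} = \left(\left(-1\right) \left(- \frac{4}{17}\right)\right)^{2} = \left(\frac{4}{17}\right)^{2} = \frac{16}{289}$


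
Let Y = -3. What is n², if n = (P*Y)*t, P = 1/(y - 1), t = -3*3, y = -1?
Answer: 729/4 ≈ 182.25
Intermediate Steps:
t = -9
P = -½ (P = 1/(-1 - 1) = 1/(-2) = -½ ≈ -0.50000)
n = -27/2 (n = -½*(-3)*(-9) = (3/2)*(-9) = -27/2 ≈ -13.500)
n² = (-27/2)² = 729/4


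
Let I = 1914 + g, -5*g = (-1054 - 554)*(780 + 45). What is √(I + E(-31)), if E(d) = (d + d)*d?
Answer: 2*√67289 ≈ 518.80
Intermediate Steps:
g = 265320 (g = -(-1054 - 554)*(780 + 45)/5 = -(-1608)*825/5 = -⅕*(-1326600) = 265320)
E(d) = 2*d² (E(d) = (2*d)*d = 2*d²)
I = 267234 (I = 1914 + 265320 = 267234)
√(I + E(-31)) = √(267234 + 2*(-31)²) = √(267234 + 2*961) = √(267234 + 1922) = √269156 = 2*√67289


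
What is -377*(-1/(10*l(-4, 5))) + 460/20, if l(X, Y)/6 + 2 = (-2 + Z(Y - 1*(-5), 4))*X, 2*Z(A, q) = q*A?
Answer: 101743/4440 ≈ 22.915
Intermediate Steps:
Z(A, q) = A*q/2 (Z(A, q) = (q*A)/2 = (A*q)/2 = A*q/2)
l(X, Y) = -12 + 6*X*(8 + 2*Y) (l(X, Y) = -12 + 6*((-2 + (½)*(Y - 1*(-5))*4)*X) = -12 + 6*((-2 + (½)*(Y + 5)*4)*X) = -12 + 6*((-2 + (½)*(5 + Y)*4)*X) = -12 + 6*((-2 + (10 + 2*Y))*X) = -12 + 6*((8 + 2*Y)*X) = -12 + 6*(X*(8 + 2*Y)) = -12 + 6*X*(8 + 2*Y))
-377*(-1/(10*l(-4, 5))) + 460/20 = -377*(-1/(10*(-12 - 12*(-4) + 12*(-4)*(5 + 5)))) + 460/20 = -377*(-1/(10*(-12 + 48 + 12*(-4)*10))) + 460*(1/20) = -377*(-1/(10*(-12 + 48 - 480))) + 23 = -377/((-444*(-10))) + 23 = -377/4440 + 23 = 101743/4440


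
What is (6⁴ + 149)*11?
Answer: 15895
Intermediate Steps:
(6⁴ + 149)*11 = (1296 + 149)*11 = 1445*11 = 15895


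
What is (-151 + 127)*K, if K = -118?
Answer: 2832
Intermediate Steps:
(-151 + 127)*K = (-151 + 127)*(-118) = -24*(-118) = 2832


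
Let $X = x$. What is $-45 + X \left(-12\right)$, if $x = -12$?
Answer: $99$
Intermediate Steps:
$X = -12$
$-45 + X \left(-12\right) = -45 - -144 = -45 + 144 = 99$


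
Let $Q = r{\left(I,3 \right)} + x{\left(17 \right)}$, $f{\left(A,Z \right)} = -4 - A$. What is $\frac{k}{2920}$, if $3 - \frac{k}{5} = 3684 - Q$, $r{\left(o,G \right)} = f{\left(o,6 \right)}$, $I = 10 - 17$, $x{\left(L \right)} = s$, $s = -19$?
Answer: $- \frac{3697}{584} \approx -6.3305$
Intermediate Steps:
$x{\left(L \right)} = -19$
$I = -7$ ($I = 10 - 17 = -7$)
$r{\left(o,G \right)} = -4 - o$
$Q = -16$ ($Q = \left(-4 - -7\right) - 19 = \left(-4 + 7\right) - 19 = 3 - 19 = -16$)
$k = -18485$ ($k = 15 - 5 \left(3684 - -16\right) = 15 - 5 \left(3684 + 16\right) = 15 - 18500 = -18485$)
$\frac{k}{2920} = - \frac{18485}{2920} = \left(-18485\right) \frac{1}{2920} = - \frac{3697}{584}$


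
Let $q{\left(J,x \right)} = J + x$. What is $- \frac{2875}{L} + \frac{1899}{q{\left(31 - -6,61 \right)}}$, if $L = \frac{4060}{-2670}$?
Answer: $\frac{2714223}{1421} \approx 1910.1$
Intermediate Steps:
$L = - \frac{406}{267}$ ($L = 4060 \left(- \frac{1}{2670}\right) = - \frac{406}{267} \approx -1.5206$)
$- \frac{2875}{L} + \frac{1899}{q{\left(31 - -6,61 \right)}} = - \frac{2875}{- \frac{406}{267}} + \frac{1899}{\left(31 - -6\right) + 61} = \left(-2875\right) \left(- \frac{267}{406}\right) + \frac{1899}{\left(31 + 6\right) + 61} = \frac{767625}{406} + \frac{1899}{37 + 61} = \frac{767625}{406} + \frac{1899}{98} = \frac{2714223}{1421}$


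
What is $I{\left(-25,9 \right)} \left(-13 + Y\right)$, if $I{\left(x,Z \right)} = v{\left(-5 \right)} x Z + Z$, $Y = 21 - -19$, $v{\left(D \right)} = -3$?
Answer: $18468$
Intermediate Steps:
$Y = 40$ ($Y = 21 + 19 = 40$)
$I{\left(x,Z \right)} = Z - 3 Z x$ ($I{\left(x,Z \right)} = - 3 x Z + Z = - 3 Z x + Z = Z - 3 Z x$)
$I{\left(-25,9 \right)} \left(-13 + Y\right) = 9 \left(1 - -75\right) \left(-13 + 40\right) = 9 \left(1 + 75\right) 27 = 9 \cdot 76 \cdot 27 = 684 \cdot 27 = 18468$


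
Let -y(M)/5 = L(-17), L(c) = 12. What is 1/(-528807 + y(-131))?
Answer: -1/528867 ≈ -1.8908e-6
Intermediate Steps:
y(M) = -60 (y(M) = -5*12 = -60)
1/(-528807 + y(-131)) = 1/(-528807 - 60) = 1/(-528867) = -1/528867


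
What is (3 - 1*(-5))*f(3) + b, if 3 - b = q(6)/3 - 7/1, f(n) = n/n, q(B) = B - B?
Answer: 18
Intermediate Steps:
q(B) = 0
f(n) = 1
b = 10 (b = 3 - (0/3 - 7/1) = 3 - (0*(⅓) - 7*1) = 3 - (0 - 7) = 3 - 1*(-7) = 3 + 7 = 10)
(3 - 1*(-5))*f(3) + b = (3 - 1*(-5))*1 + 10 = (3 + 5)*1 + 10 = 8*1 + 10 = 8 + 10 = 18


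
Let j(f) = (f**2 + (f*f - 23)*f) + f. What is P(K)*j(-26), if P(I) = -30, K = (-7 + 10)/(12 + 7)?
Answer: 489840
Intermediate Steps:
K = 3/19 ≈ 0.15789
j(f) = f + f**2 + f*(-23 + f**2) (j(f) = (f**2 + (f**2 - 23)*f) + f = (f**2 + (-23 + f**2)*f) + f = (f**2 + f*(-23 + f**2)) + f = f + f**2 + f*(-23 + f**2))
P(K)*j(-26) = -(-780)*(-22 - 26 + (-26)**2) = -(-780)*(-22 - 26 + 676) = -(-780)*628 = -30*(-16328) = 489840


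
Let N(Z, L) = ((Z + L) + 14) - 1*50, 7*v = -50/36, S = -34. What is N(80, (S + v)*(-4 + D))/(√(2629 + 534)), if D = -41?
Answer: 22161*√3163/44282 ≈ 28.146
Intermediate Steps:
v = -25/126 (v = (-50/36)/7 = (-50*1/36)/7 = (⅐)*(-25/18) = -25/126 ≈ -0.19841)
N(Z, L) = -36 + L + Z (N(Z, L) = ((L + Z) + 14) - 50 = (14 + L + Z) - 50 = -36 + L + Z)
N(80, (S + v)*(-4 + D))/(√(2629 + 534)) = (-36 + (-34 - 25/126)*(-4 - 41) + 80)/(√(2629 + 534)) = (-36 - 4309/126*(-45) + 80)/(√3163) = (-36 + 21545/14 + 80)*(√3163/3163) = 22161*(√3163/3163)/14 = 22161*√3163/44282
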